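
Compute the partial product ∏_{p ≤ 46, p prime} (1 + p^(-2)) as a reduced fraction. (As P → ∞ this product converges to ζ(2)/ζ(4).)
∏ = 783023736407200000000/517444490765057062977

The primes p ≤ 46 are [2, 3, 5, 7, 11, 13, 17, 19, 23, 29, 31, 37, 41, 43]. For each, (1 + 1/p^2) = (p^2 + 1)/p^2. Multiplying these fractions over p ∈ [2, 3, 5, 7, 11, 13, 17, 19, 23, 29, 31, 37, 41, 43] gives 783023736407200000000/517444490765057062977. (In the limit P → ∞ this tends to ζ(2)/ζ(4).)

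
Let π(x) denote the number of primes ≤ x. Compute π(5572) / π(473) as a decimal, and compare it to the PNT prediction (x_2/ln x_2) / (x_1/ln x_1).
π(5572)/π(473) = 735/91 ≈ 8.0769;  PNT prediction ≈ 8.4117.

π(473) = 91 and π(5572) = 735, so π(5572)/π(473) ≈ 8.0769. The PNT-predicted ratio is (5572/ln(5572)) / (473/ln(473)) ≈ 8.4117. The two agree to within a few percent, as expected.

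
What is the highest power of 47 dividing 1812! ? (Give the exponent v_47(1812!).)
v_47(1812!) = 38

Legendre's formula: v_p(n!) = Σ_{k ≥ 1} ⌊n / p^k⌋. For p = 47, n = 1812, the terms are:
  ⌊1812/47^1⌋ = ⌊1812/47⌋ = 38
(the next term ⌊1812/47^2⌋ = 0, terminating the sum). Summing: v_47(1812!) = 38 = 38.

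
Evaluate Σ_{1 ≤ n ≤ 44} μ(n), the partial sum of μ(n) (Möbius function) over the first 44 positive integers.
Σ_{n ≤ 44} μ(n) = -3

Compute μ(n) for each 1 ≤ n ≤ 44: μ(1) = 1, μ(2) = -1, μ(3) = -1, μ(4) = 0, μ(5) = -1, μ(6) = 1, μ(7) = -1, μ(8) = 0, μ(9) = 0, μ(10) = 1, μ(11) = -1, μ(12) = 0, μ(13) = -1, μ(14) = 1, μ(15) = 1, μ(16) = 0, μ(17) = -1, μ(18) = 0, μ(19) = -1, μ(20) = 0, μ(21) = 1, μ(22) = 1, μ(23) = -1, μ(24) = 0, μ(25) = 0, μ(26) = 1, μ(27) = 0, μ(28) = 0, μ(29) = -1, μ(30) = -1, μ(31) = -1, μ(32) = 0, μ(33) = 1, μ(34) = 1, μ(35) = 1, μ(36) = 0, μ(37) = -1, μ(38) = 1, μ(39) = 1, μ(40) = 0, μ(41) = -1, μ(42) = -1, μ(43) = -1, μ(44) = 0. Summing all 44 values: -3. (Mertens function M(x) = Σ_{n ≤ x} μ(n); on average M(x) should be small (PNT ⟺ M(x) = o(x)).)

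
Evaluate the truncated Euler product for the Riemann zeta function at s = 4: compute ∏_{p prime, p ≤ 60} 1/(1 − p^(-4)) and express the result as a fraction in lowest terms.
∏ = 313771926178857385645450905033468281439563920601420761/289906031739275464495518328120881551769600000000000000

The primes p ≤ 60 are [2, 3, 5, 7, 11, 13, 17, 19, 23, 29, 31, 37, 41, 43, 47, 53, 59]. For each prime, (1 − 1/p^4)^(-1) = p^4 / (p^4 − 1). The product is (1 − 1/2^4)^(-1), (1 − 1/3^4)^(-1), (1 − 1/5^4)^(-1), (1 − 1/7^4)^(-1), (1 − 1/11^4)^(-1), (1 − 1/13^4)^(-1), (1 − 1/17^4)^(-1), (1 − 1/19^4)^(-1), (1 − 1/23^4)^(-1), (1 − 1/29^4)^(-1), (1 − 1/31^4)^(-1), (1 − 1/37^4)^(-1), (1 − 1/41^4)^(-1), (1 − 1/43^4)^(-1), (1 − 1/47^4)^(-1), (1 − 1/53^4)^(-1), (1 − 1/59^4)^(-1) = ∏ p^4 / (p^4 − 1) = 313771926178857385645450905033468281439563920601420761/289906031739275464495518328120881551769600000000000000.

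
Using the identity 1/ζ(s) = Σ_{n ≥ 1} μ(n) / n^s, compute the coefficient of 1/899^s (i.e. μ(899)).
μ(899) = 1

Factor n = 899 = 29 · 31. μ(n) = 0 if any exponent ≥ 2 (not squarefree); otherwise μ(n) = (−1)^{ω(n)} where ω(n) is the number of distinct prime factors. Applying: μ(899) = 1.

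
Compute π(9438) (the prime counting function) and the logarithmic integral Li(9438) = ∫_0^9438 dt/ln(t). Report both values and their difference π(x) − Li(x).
π(9438) = 1169;  Li(9438) ≈ 1184.93;  π(x) − Li(x) ≈ -15.93.

Direct count of primes ≤ 9438 gives π(9438) = 1169. Numerical evaluation of the logarithmic integral gives Li(9438) ≈ 1184.93. The difference π(x) − Li(x) ≈ -15.93 is typically negative for small/moderate x (Li(x) overestimates), though Littlewood's theorem shows this sign changes infinitely often.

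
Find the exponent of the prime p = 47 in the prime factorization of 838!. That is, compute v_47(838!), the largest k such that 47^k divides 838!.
v_47(838!) = 17

Legendre's formula: v_p(n!) = Σ_{k ≥ 1} ⌊n / p^k⌋. For p = 47, n = 838, the terms are:
  ⌊838/47^1⌋ = ⌊838/47⌋ = 17
(the next term ⌊838/47^2⌋ = 0, terminating the sum). Summing: v_47(838!) = 17 = 17.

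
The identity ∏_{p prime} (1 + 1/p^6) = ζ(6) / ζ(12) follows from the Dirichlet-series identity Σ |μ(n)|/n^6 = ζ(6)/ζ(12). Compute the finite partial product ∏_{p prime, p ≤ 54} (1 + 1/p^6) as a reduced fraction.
∏ = 360549358903447598496102606972302575686854635195266223026920975630213276302501208168000000/354490140797970318435085924328566932610522860437094896232244152761372626351680260596056897

The primes p ≤ 54 are [2, 3, 5, 7, 11, 13, 17, 19, 23, 29, 31, 37, 41, 43, 47, 53]. For each, (1 + 1/p^6) = (p^6 + 1)/p^6. Multiplying these fractions over p ∈ [2, 3, 5, 7, 11, 13, 17, 19, 23, 29, 31, 37, 41, 43, 47, 53] gives 360549358903447598496102606972302575686854635195266223026920975630213276302501208168000000/354490140797970318435085924328566932610522860437094896232244152761372626351680260596056897. (In the limit P → ∞ this tends to ζ(6)/ζ(12).)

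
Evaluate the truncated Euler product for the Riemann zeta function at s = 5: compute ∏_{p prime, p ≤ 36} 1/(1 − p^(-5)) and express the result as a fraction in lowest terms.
∏ = 1910589921595024369341325427716514697147265/1842548811291065574051999987500114856101888

The primes p ≤ 36 are [2, 3, 5, 7, 11, 13, 17, 19, 23, 29, 31]. For each prime, (1 − 1/p^5)^(-1) = p^5 / (p^5 − 1). The product is (1 − 1/2^5)^(-1), (1 − 1/3^5)^(-1), (1 − 1/5^5)^(-1), (1 − 1/7^5)^(-1), (1 − 1/11^5)^(-1), (1 − 1/13^5)^(-1), (1 − 1/17^5)^(-1), (1 − 1/19^5)^(-1), (1 − 1/23^5)^(-1), (1 − 1/29^5)^(-1), (1 − 1/31^5)^(-1) = ∏ p^5 / (p^5 − 1) = 1910589921595024369341325427716514697147265/1842548811291065574051999987500114856101888.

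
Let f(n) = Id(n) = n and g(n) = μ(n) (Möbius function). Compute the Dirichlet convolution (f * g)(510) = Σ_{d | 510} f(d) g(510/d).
(Id * μ)(510) = 128

Divisors of 510: [1, 2, 3, 5, 6, 10, 15, 17, 30, 34, 51, 85, 102, 170, 255, 510]. For each d | 510:
  d = 1: Id(1) · μ(510/1) = 1 · 1 = 1
  d = 2: Id(2) · μ(510/2) = 2 · -1 = -2
  d = 3: Id(3) · μ(510/3) = 3 · -1 = -3
  d = 5: Id(5) · μ(510/5) = 5 · -1 = -5
  d = 6: Id(6) · μ(510/6) = 6 · 1 = 6
  d = 10: Id(10) · μ(510/10) = 10 · 1 = 10
  d = 15: Id(15) · μ(510/15) = 15 · 1 = 15
  d = 17: Id(17) · μ(510/17) = 17 · -1 = -17
  d = 30: Id(30) · μ(510/30) = 30 · -1 = -30
  d = 34: Id(34) · μ(510/34) = 34 · 1 = 34
  d = 51: Id(51) · μ(510/51) = 51 · 1 = 51
  d = 85: Id(85) · μ(510/85) = 85 · 1 = 85
  d = 102: Id(102) · μ(510/102) = 102 · -1 = -102
  d = 170: Id(170) · μ(510/170) = 170 · -1 = -170
  d = 255: Id(255) · μ(510/255) = 255 · -1 = -255
  d = 510: Id(510) · μ(510/510) = 510 · 1 = 510
Summing: (Id * μ)(510) = 1 + -2 + -3 + -5 + 6 + 10 + 15 + -17 + -30 + 34 + 51 + 85 + -102 + -170 + -255 + 510 = 128.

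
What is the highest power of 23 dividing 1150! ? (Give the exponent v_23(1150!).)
v_23(1150!) = 52

Legendre's formula: v_p(n!) = Σ_{k ≥ 1} ⌊n / p^k⌋. For p = 23, n = 1150, the terms are:
  ⌊1150/23^1⌋ = ⌊1150/23⌋ = 50
  ⌊1150/23^2⌋ = ⌊1150/529⌋ = 2
(the next term ⌊1150/23^3⌋ = 0, terminating the sum). Summing: v_23(1150!) = 50 + 2 = 52.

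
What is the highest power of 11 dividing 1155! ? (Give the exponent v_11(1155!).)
v_11(1155!) = 114

Legendre's formula: v_p(n!) = Σ_{k ≥ 1} ⌊n / p^k⌋. For p = 11, n = 1155, the terms are:
  ⌊1155/11^1⌋ = ⌊1155/11⌋ = 105
  ⌊1155/11^2⌋ = ⌊1155/121⌋ = 9
(the next term ⌊1155/11^3⌋ = 0, terminating the sum). Summing: v_11(1155!) = 105 + 9 = 114.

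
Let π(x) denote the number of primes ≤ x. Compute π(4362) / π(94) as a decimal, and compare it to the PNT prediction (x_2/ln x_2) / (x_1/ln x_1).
π(4362)/π(94) = 595/24 ≈ 24.7917;  PNT prediction ≈ 25.1564.

π(94) = 24 and π(4362) = 595, so π(4362)/π(94) ≈ 24.7917. The PNT-predicted ratio is (4362/ln(4362)) / (94/ln(94)) ≈ 25.1564. The two agree to within a few percent, as expected.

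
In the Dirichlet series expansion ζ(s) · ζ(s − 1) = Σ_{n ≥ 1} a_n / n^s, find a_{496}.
σ(496) = 992

In the product (Σ m^0/m^s)(Σ k / k^s) = Σ (Σ_{d | n} d) / n^s, the coefficient of 1/n^s is σ(n) = Σ_{d | n} d. For n = 496, divisors are [1, 2, 4, 8, 16, 31, 62, 124, 248, 496]; summing: σ(496) = 992.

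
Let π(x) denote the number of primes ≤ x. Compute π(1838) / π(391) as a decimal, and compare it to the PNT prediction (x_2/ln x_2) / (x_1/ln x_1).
π(1838)/π(391) = 282/77 ≈ 3.6623;  PNT prediction ≈ 3.7328.

π(391) = 77 and π(1838) = 282, so π(1838)/π(391) ≈ 3.6623. The PNT-predicted ratio is (1838/ln(1838)) / (391/ln(391)) ≈ 3.7328. The two agree to within a few percent, as expected.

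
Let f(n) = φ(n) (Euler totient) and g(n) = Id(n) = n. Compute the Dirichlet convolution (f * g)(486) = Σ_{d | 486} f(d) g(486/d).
(φ * Id)(486) = 3159

Divisors of 486: [1, 2, 3, 6, 9, 18, 27, 54, 81, 162, 243, 486]. For each d | 486:
  d = 1: φ(1) · Id(486/1) = 1 · 486 = 486
  d = 2: φ(2) · Id(486/2) = 1 · 243 = 243
  d = 3: φ(3) · Id(486/3) = 2 · 162 = 324
  d = 6: φ(6) · Id(486/6) = 2 · 81 = 162
  d = 9: φ(9) · Id(486/9) = 6 · 54 = 324
  d = 18: φ(18) · Id(486/18) = 6 · 27 = 162
  d = 27: φ(27) · Id(486/27) = 18 · 18 = 324
  d = 54: φ(54) · Id(486/54) = 18 · 9 = 162
  d = 81: φ(81) · Id(486/81) = 54 · 6 = 324
  d = 162: φ(162) · Id(486/162) = 54 · 3 = 162
  d = 243: φ(243) · Id(486/243) = 162 · 2 = 324
  d = 486: φ(486) · Id(486/486) = 162 · 1 = 162
Summing: (φ * Id)(486) = 486 + 243 + 324 + 162 + 324 + 162 + 324 + 162 + 324 + 162 + 324 + 162 = 3159.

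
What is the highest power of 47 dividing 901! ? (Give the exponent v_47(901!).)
v_47(901!) = 19

Legendre's formula: v_p(n!) = Σ_{k ≥ 1} ⌊n / p^k⌋. For p = 47, n = 901, the terms are:
  ⌊901/47^1⌋ = ⌊901/47⌋ = 19
(the next term ⌊901/47^2⌋ = 0, terminating the sum). Summing: v_47(901!) = 19 = 19.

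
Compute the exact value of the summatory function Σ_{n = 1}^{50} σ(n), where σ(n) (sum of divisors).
Σ_{n ≤ 50} σ(n) = 2080

Compute σ(n) for each 1 ≤ n ≤ 50: σ(1) = 1, σ(2) = 3, σ(3) = 4, σ(4) = 7, σ(5) = 6, σ(6) = 12, σ(7) = 8, σ(8) = 15, σ(9) = 13, σ(10) = 18, σ(11) = 12, σ(12) = 28, σ(13) = 14, σ(14) = 24, σ(15) = 24, σ(16) = 31, σ(17) = 18, σ(18) = 39, σ(19) = 20, σ(20) = 42, σ(21) = 32, σ(22) = 36, σ(23) = 24, σ(24) = 60, σ(25) = 31, σ(26) = 42, σ(27) = 40, σ(28) = 56, σ(29) = 30, σ(30) = 72, σ(31) = 32, σ(32) = 63, σ(33) = 48, σ(34) = 54, σ(35) = 48, σ(36) = 91, σ(37) = 38, σ(38) = 60, σ(39) = 56, σ(40) = 90, σ(41) = 42, σ(42) = 96, σ(43) = 44, σ(44) = 84, σ(45) = 78, σ(46) = 72, σ(47) = 48, σ(48) = 124, σ(49) = 57, σ(50) = 93. Summing all 50 values: 2080. (Average order: Σ_{n ≤ x} σ(n) ~ (π²/12) x². For x = 50, (π²/12)·50² ≈ 2056.17.)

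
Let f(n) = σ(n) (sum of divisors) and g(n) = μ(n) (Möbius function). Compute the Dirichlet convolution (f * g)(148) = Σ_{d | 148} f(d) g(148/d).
(σ * μ)(148) = 148

Divisors of 148: [1, 2, 4, 37, 74, 148]. For each d | 148:
  d = 1: σ(1) · μ(148/1) = 1 · 0 = 0
  d = 2: σ(2) · μ(148/2) = 3 · 1 = 3
  d = 4: σ(4) · μ(148/4) = 7 · -1 = -7
  d = 37: σ(37) · μ(148/37) = 38 · 0 = 0
  d = 74: σ(74) · μ(148/74) = 114 · -1 = -114
  d = 148: σ(148) · μ(148/148) = 266 · 1 = 266
Summing: (σ * μ)(148) = 0 + 3 + -7 + 0 + -114 + 266 = 148.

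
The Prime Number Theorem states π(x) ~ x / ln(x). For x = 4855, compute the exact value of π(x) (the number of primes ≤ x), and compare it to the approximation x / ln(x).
π(4855) = 650;  x/ln(x) ≈ 572.00;  relative error ≈ 12.00%.

Directly count primes up to 4855: π(4855) = 650. The PNT approximation gives 4855/ln(4855) ≈ 4855/8.48776 ≈ 572.00. Relative error (π(x) − x/ln(x)) / π(x) ≈ 12.00%; the approximation is known to undercount slightly (Li(x) is a better estimate).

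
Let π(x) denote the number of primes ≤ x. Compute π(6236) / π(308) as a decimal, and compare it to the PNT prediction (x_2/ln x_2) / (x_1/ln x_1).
π(6236)/π(308) = 811/63 ≈ 12.8730;  PNT prediction ≈ 13.2770.

π(308) = 63 and π(6236) = 811, so π(6236)/π(308) ≈ 12.8730. The PNT-predicted ratio is (6236/ln(6236)) / (308/ln(308)) ≈ 13.2770. The two agree to within a few percent, as expected.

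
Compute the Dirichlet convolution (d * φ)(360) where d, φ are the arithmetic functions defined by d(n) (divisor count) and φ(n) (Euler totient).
(d * φ)(360) = 1170

Divisors of 360: [1, 2, 3, 4, 5, 6, 8, 9, 10, 12, 15, 18, 20, 24, 30, 36, 40, 45, 60, 72, 90, 120, 180, 360]. For each d | 360:
  d = 1: d(1) · φ(360/1) = 1 · 96 = 96
  d = 2: d(2) · φ(360/2) = 2 · 48 = 96
  d = 3: d(3) · φ(360/3) = 2 · 32 = 64
  d = 4: d(4) · φ(360/4) = 3 · 24 = 72
  d = 5: d(5) · φ(360/5) = 2 · 24 = 48
  d = 6: d(6) · φ(360/6) = 4 · 16 = 64
  d = 8: d(8) · φ(360/8) = 4 · 24 = 96
  d = 9: d(9) · φ(360/9) = 3 · 16 = 48
  d = 10: d(10) · φ(360/10) = 4 · 12 = 48
  d = 12: d(12) · φ(360/12) = 6 · 8 = 48
  d = 15: d(15) · φ(360/15) = 4 · 8 = 32
  d = 18: d(18) · φ(360/18) = 6 · 8 = 48
  d = 20: d(20) · φ(360/20) = 6 · 6 = 36
  d = 24: d(24) · φ(360/24) = 8 · 8 = 64
  d = 30: d(30) · φ(360/30) = 8 · 4 = 32
  d = 36: d(36) · φ(360/36) = 9 · 4 = 36
  d = 40: d(40) · φ(360/40) = 8 · 6 = 48
  d = 45: d(45) · φ(360/45) = 6 · 4 = 24
  d = 60: d(60) · φ(360/60) = 12 · 2 = 24
  d = 72: d(72) · φ(360/72) = 12 · 4 = 48
  d = 90: d(90) · φ(360/90) = 12 · 2 = 24
  d = 120: d(120) · φ(360/120) = 16 · 2 = 32
  d = 180: d(180) · φ(360/180) = 18 · 1 = 18
  d = 360: d(360) · φ(360/360) = 24 · 1 = 24
Summing: (d * φ)(360) = 96 + 96 + 64 + 72 + 48 + 64 + 96 + 48 + 48 + 48 + 32 + 48 + 36 + 64 + 32 + 36 + 48 + 24 + 24 + 48 + 24 + 32 + 18 + 24 = 1170.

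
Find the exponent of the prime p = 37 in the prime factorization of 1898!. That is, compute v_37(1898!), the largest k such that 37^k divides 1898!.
v_37(1898!) = 52

Legendre's formula: v_p(n!) = Σ_{k ≥ 1} ⌊n / p^k⌋. For p = 37, n = 1898, the terms are:
  ⌊1898/37^1⌋ = ⌊1898/37⌋ = 51
  ⌊1898/37^2⌋ = ⌊1898/1369⌋ = 1
(the next term ⌊1898/37^3⌋ = 0, terminating the sum). Summing: v_37(1898!) = 51 + 1 = 52.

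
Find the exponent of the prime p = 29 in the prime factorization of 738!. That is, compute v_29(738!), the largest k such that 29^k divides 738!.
v_29(738!) = 25

Legendre's formula: v_p(n!) = Σ_{k ≥ 1} ⌊n / p^k⌋. For p = 29, n = 738, the terms are:
  ⌊738/29^1⌋ = ⌊738/29⌋ = 25
(the next term ⌊738/29^2⌋ = 0, terminating the sum). Summing: v_29(738!) = 25 = 25.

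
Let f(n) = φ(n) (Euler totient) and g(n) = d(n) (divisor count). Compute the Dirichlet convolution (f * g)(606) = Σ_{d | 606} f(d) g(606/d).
(φ * d)(606) = 1224

Divisors of 606: [1, 2, 3, 6, 101, 202, 303, 606]. For each d | 606:
  d = 1: φ(1) · d(606/1) = 1 · 8 = 8
  d = 2: φ(2) · d(606/2) = 1 · 4 = 4
  d = 3: φ(3) · d(606/3) = 2 · 4 = 8
  d = 6: φ(6) · d(606/6) = 2 · 2 = 4
  d = 101: φ(101) · d(606/101) = 100 · 4 = 400
  d = 202: φ(202) · d(606/202) = 100 · 2 = 200
  d = 303: φ(303) · d(606/303) = 200 · 2 = 400
  d = 606: φ(606) · d(606/606) = 200 · 1 = 200
Summing: (φ * d)(606) = 8 + 4 + 8 + 4 + 400 + 200 + 400 + 200 = 1224.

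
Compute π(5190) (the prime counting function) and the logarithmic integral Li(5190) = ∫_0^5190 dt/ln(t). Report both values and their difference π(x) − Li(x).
π(5190) = 691;  Li(5190) ≈ 706.54;  π(x) − Li(x) ≈ -15.54.

Direct count of primes ≤ 5190 gives π(5190) = 691. Numerical evaluation of the logarithmic integral gives Li(5190) ≈ 706.54. The difference π(x) − Li(x) ≈ -15.54 is typically negative for small/moderate x (Li(x) overestimates), though Littlewood's theorem shows this sign changes infinitely often.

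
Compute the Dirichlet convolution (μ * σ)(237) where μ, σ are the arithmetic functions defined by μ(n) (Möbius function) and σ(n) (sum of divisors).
(μ * σ)(237) = 237

Divisors of 237: [1, 3, 79, 237]. For each d | 237:
  d = 1: μ(1) · σ(237/1) = 1 · 320 = 320
  d = 3: μ(3) · σ(237/3) = -1 · 80 = -80
  d = 79: μ(79) · σ(237/79) = -1 · 4 = -4
  d = 237: μ(237) · σ(237/237) = 1 · 1 = 1
Summing: (μ * σ)(237) = 320 + -80 + -4 + 1 = 237.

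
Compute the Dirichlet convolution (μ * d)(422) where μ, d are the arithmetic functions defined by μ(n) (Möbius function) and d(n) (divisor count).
(μ * d)(422) = 1

Divisors of 422: [1, 2, 211, 422]. For each d | 422:
  d = 1: μ(1) · d(422/1) = 1 · 4 = 4
  d = 2: μ(2) · d(422/2) = -1 · 2 = -2
  d = 211: μ(211) · d(422/211) = -1 · 2 = -2
  d = 422: μ(422) · d(422/422) = 1 · 1 = 1
Summing: (μ * d)(422) = 4 + -2 + -2 + 1 = 1.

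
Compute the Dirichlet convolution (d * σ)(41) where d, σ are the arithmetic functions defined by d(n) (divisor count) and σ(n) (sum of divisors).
(d * σ)(41) = 44

Divisors of 41: [1, 41]. For each d | 41:
  d = 1: d(1) · σ(41/1) = 1 · 42 = 42
  d = 41: d(41) · σ(41/41) = 2 · 1 = 2
Summing: (d * σ)(41) = 42 + 2 = 44.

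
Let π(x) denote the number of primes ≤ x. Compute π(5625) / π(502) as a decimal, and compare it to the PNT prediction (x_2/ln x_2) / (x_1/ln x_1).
π(5625)/π(502) = 739/95 ≈ 7.7789;  PNT prediction ≈ 8.0696.

π(502) = 95 and π(5625) = 739, so π(5625)/π(502) ≈ 7.7789. The PNT-predicted ratio is (5625/ln(5625)) / (502/ln(502)) ≈ 8.0696. The two agree to within a few percent, as expected.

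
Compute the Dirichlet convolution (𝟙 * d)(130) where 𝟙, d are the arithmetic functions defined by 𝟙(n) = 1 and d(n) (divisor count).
(𝟙 * d)(130) = 27

Divisors of 130: [1, 2, 5, 10, 13, 26, 65, 130]. For each d | 130:
  d = 1: 𝟙(1) · d(130/1) = 1 · 8 = 8
  d = 2: 𝟙(2) · d(130/2) = 1 · 4 = 4
  d = 5: 𝟙(5) · d(130/5) = 1 · 4 = 4
  d = 10: 𝟙(10) · d(130/10) = 1 · 2 = 2
  d = 13: 𝟙(13) · d(130/13) = 1 · 4 = 4
  d = 26: 𝟙(26) · d(130/26) = 1 · 2 = 2
  d = 65: 𝟙(65) · d(130/65) = 1 · 2 = 2
  d = 130: 𝟙(130) · d(130/130) = 1 · 1 = 1
Summing: (𝟙 * d)(130) = 8 + 4 + 4 + 2 + 4 + 2 + 2 + 1 = 27.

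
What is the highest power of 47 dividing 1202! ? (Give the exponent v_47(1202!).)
v_47(1202!) = 25

Legendre's formula: v_p(n!) = Σ_{k ≥ 1} ⌊n / p^k⌋. For p = 47, n = 1202, the terms are:
  ⌊1202/47^1⌋ = ⌊1202/47⌋ = 25
(the next term ⌊1202/47^2⌋ = 0, terminating the sum). Summing: v_47(1202!) = 25 = 25.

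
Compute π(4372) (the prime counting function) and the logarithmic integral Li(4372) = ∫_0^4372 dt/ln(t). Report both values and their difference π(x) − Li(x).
π(4372) = 596;  Li(4372) ≈ 609.97;  π(x) − Li(x) ≈ -13.97.

Direct count of primes ≤ 4372 gives π(4372) = 596. Numerical evaluation of the logarithmic integral gives Li(4372) ≈ 609.97. The difference π(x) − Li(x) ≈ -13.97 is typically negative for small/moderate x (Li(x) overestimates), though Littlewood's theorem shows this sign changes infinitely often.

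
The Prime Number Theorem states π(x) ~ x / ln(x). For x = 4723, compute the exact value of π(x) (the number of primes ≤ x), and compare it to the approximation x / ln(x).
π(4723) = 637;  x/ln(x) ≈ 558.26;  relative error ≈ 12.36%.

Directly count primes up to 4723: π(4723) = 637. The PNT approximation gives 4723/ln(4723) ≈ 4723/8.46020 ≈ 558.26. Relative error (π(x) − x/ln(x)) / π(x) ≈ 12.36%; the approximation is known to undercount slightly (Li(x) is a better estimate).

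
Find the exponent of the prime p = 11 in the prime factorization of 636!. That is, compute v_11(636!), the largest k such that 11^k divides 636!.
v_11(636!) = 62

Legendre's formula: v_p(n!) = Σ_{k ≥ 1} ⌊n / p^k⌋. For p = 11, n = 636, the terms are:
  ⌊636/11^1⌋ = ⌊636/11⌋ = 57
  ⌊636/11^2⌋ = ⌊636/121⌋ = 5
(the next term ⌊636/11^3⌋ = 0, terminating the sum). Summing: v_11(636!) = 57 + 5 = 62.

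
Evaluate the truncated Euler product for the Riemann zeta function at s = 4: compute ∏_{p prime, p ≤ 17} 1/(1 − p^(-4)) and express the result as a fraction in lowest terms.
∏ = 54205291183043/50083135488000

The primes p ≤ 17 are [2, 3, 5, 7, 11, 13, 17]. For each prime, (1 − 1/p^4)^(-1) = p^4 / (p^4 − 1). The product is (1 − 1/2^4)^(-1), (1 − 1/3^4)^(-1), (1 − 1/5^4)^(-1), (1 − 1/7^4)^(-1), (1 − 1/11^4)^(-1), (1 − 1/13^4)^(-1), (1 − 1/17^4)^(-1) = ∏ p^4 / (p^4 − 1) = 54205291183043/50083135488000.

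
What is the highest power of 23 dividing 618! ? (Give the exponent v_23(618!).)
v_23(618!) = 27

Legendre's formula: v_p(n!) = Σ_{k ≥ 1} ⌊n / p^k⌋. For p = 23, n = 618, the terms are:
  ⌊618/23^1⌋ = ⌊618/23⌋ = 26
  ⌊618/23^2⌋ = ⌊618/529⌋ = 1
(the next term ⌊618/23^3⌋ = 0, terminating the sum). Summing: v_23(618!) = 26 + 1 = 27.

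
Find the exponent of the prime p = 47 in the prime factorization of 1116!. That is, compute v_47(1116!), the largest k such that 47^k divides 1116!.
v_47(1116!) = 23

Legendre's formula: v_p(n!) = Σ_{k ≥ 1} ⌊n / p^k⌋. For p = 47, n = 1116, the terms are:
  ⌊1116/47^1⌋ = ⌊1116/47⌋ = 23
(the next term ⌊1116/47^2⌋ = 0, terminating the sum). Summing: v_47(1116!) = 23 = 23.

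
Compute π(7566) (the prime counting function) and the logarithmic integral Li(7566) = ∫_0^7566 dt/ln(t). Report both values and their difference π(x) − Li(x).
π(7566) = 960;  Li(7566) ≈ 977.98;  π(x) − Li(x) ≈ -17.98.

Direct count of primes ≤ 7566 gives π(7566) = 960. Numerical evaluation of the logarithmic integral gives Li(7566) ≈ 977.98. The difference π(x) − Li(x) ≈ -17.98 is typically negative for small/moderate x (Li(x) overestimates), though Littlewood's theorem shows this sign changes infinitely often.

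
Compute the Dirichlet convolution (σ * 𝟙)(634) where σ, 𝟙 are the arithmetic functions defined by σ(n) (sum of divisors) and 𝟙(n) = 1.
(σ * 𝟙)(634) = 1276

Divisors of 634: [1, 2, 317, 634]. For each d | 634:
  d = 1: σ(1) · 𝟙(634/1) = 1 · 1 = 1
  d = 2: σ(2) · 𝟙(634/2) = 3 · 1 = 3
  d = 317: σ(317) · 𝟙(634/317) = 318 · 1 = 318
  d = 634: σ(634) · 𝟙(634/634) = 954 · 1 = 954
Summing: (σ * 𝟙)(634) = 1 + 3 + 318 + 954 = 1276.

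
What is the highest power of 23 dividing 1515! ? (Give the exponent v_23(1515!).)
v_23(1515!) = 67

Legendre's formula: v_p(n!) = Σ_{k ≥ 1} ⌊n / p^k⌋. For p = 23, n = 1515, the terms are:
  ⌊1515/23^1⌋ = ⌊1515/23⌋ = 65
  ⌊1515/23^2⌋ = ⌊1515/529⌋ = 2
(the next term ⌊1515/23^3⌋ = 0, terminating the sum). Summing: v_23(1515!) = 65 + 2 = 67.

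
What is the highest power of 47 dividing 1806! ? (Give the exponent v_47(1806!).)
v_47(1806!) = 38

Legendre's formula: v_p(n!) = Σ_{k ≥ 1} ⌊n / p^k⌋. For p = 47, n = 1806, the terms are:
  ⌊1806/47^1⌋ = ⌊1806/47⌋ = 38
(the next term ⌊1806/47^2⌋ = 0, terminating the sum). Summing: v_47(1806!) = 38 = 38.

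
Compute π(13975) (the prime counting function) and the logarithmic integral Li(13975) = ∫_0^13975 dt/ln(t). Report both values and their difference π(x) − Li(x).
π(13975) = 1650;  Li(13975) ≈ 1669.64;  π(x) − Li(x) ≈ -19.64.

Direct count of primes ≤ 13975 gives π(13975) = 1650. Numerical evaluation of the logarithmic integral gives Li(13975) ≈ 1669.64. The difference π(x) − Li(x) ≈ -19.64 is typically negative for small/moderate x (Li(x) overestimates), though Littlewood's theorem shows this sign changes infinitely often.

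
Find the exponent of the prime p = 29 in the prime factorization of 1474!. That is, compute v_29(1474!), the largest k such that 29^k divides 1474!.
v_29(1474!) = 51

Legendre's formula: v_p(n!) = Σ_{k ≥ 1} ⌊n / p^k⌋. For p = 29, n = 1474, the terms are:
  ⌊1474/29^1⌋ = ⌊1474/29⌋ = 50
  ⌊1474/29^2⌋ = ⌊1474/841⌋ = 1
(the next term ⌊1474/29^3⌋ = 0, terminating the sum). Summing: v_29(1474!) = 50 + 1 = 51.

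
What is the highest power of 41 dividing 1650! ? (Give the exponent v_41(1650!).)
v_41(1650!) = 40

Legendre's formula: v_p(n!) = Σ_{k ≥ 1} ⌊n / p^k⌋. For p = 41, n = 1650, the terms are:
  ⌊1650/41^1⌋ = ⌊1650/41⌋ = 40
(the next term ⌊1650/41^2⌋ = 0, terminating the sum). Summing: v_41(1650!) = 40 = 40.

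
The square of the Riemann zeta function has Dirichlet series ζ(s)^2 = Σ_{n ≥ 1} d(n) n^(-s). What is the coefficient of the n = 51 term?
d(51) = 4

ζ(s)^2 = (Σ 1/m^s)(Σ 1/k^s). The coefficient of 1/n^s in the product is the number of ordered pairs (m, k) with mk = n, which equals d(n). For n = 51, divisors are [1, 3, 17, 51], so d(51) = 4.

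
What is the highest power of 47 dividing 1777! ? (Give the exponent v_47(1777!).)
v_47(1777!) = 37

Legendre's formula: v_p(n!) = Σ_{k ≥ 1} ⌊n / p^k⌋. For p = 47, n = 1777, the terms are:
  ⌊1777/47^1⌋ = ⌊1777/47⌋ = 37
(the next term ⌊1777/47^2⌋ = 0, terminating the sum). Summing: v_47(1777!) = 37 = 37.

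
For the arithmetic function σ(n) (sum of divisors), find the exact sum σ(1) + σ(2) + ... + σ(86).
Σ_{n ≤ 86} σ(n) = 6109

Compute σ(n) for each 1 ≤ n ≤ 86: σ(1) = 1, σ(2) = 3, σ(3) = 4, σ(4) = 7, σ(5) = 6, σ(6) = 12, σ(7) = 8, σ(8) = 15, σ(9) = 13, σ(10) = 18, σ(11) = 12, σ(12) = 28, σ(13) = 14, σ(14) = 24, σ(15) = 24, σ(16) = 31, σ(17) = 18, σ(18) = 39, σ(19) = 20, σ(20) = 42, σ(21) = 32, σ(22) = 36, σ(23) = 24, σ(24) = 60, σ(25) = 31, σ(26) = 42, σ(27) = 40, σ(28) = 56, σ(29) = 30, σ(30) = 72, σ(31) = 32, σ(32) = 63, σ(33) = 48, σ(34) = 54, σ(35) = 48, σ(36) = 91, σ(37) = 38, σ(38) = 60, σ(39) = 56, σ(40) = 90, σ(41) = 42, σ(42) = 96, σ(43) = 44, σ(44) = 84, σ(45) = 78, σ(46) = 72, σ(47) = 48, σ(48) = 124, σ(49) = 57, σ(50) = 93, σ(51) = 72, σ(52) = 98, σ(53) = 54, σ(54) = 120, σ(55) = 72, σ(56) = 120, σ(57) = 80, σ(58) = 90, σ(59) = 60, σ(60) = 168, σ(61) = 62, σ(62) = 96, σ(63) = 104, σ(64) = 127, σ(65) = 84, σ(66) = 144, σ(67) = 68, σ(68) = 126, σ(69) = 96, σ(70) = 144, σ(71) = 72, σ(72) = 195, σ(73) = 74, σ(74) = 114, σ(75) = 124, σ(76) = 140, σ(77) = 96, σ(78) = 168, σ(79) = 80, σ(80) = 186, σ(81) = 121, σ(82) = 126, σ(83) = 84, σ(84) = 224, σ(85) = 108, σ(86) = 132. Summing all 86 values: 6109. (Average order: Σ_{n ≤ x} σ(n) ~ (π²/12) x². For x = 86, (π²/12)·86² ≈ 6082.97.)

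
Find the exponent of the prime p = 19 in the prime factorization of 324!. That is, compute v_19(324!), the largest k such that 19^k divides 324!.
v_19(324!) = 17

Legendre's formula: v_p(n!) = Σ_{k ≥ 1} ⌊n / p^k⌋. For p = 19, n = 324, the terms are:
  ⌊324/19^1⌋ = ⌊324/19⌋ = 17
(the next term ⌊324/19^2⌋ = 0, terminating the sum). Summing: v_19(324!) = 17 = 17.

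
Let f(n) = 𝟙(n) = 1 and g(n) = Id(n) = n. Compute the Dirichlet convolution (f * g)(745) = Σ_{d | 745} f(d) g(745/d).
(𝟙 * Id)(745) = 900

Divisors of 745: [1, 5, 149, 745]. For each d | 745:
  d = 1: 𝟙(1) · Id(745/1) = 1 · 745 = 745
  d = 5: 𝟙(5) · Id(745/5) = 1 · 149 = 149
  d = 149: 𝟙(149) · Id(745/149) = 1 · 5 = 5
  d = 745: 𝟙(745) · Id(745/745) = 1 · 1 = 1
Summing: (𝟙 * Id)(745) = 745 + 149 + 5 + 1 = 900.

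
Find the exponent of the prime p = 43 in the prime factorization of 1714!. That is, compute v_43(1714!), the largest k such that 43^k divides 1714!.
v_43(1714!) = 39

Legendre's formula: v_p(n!) = Σ_{k ≥ 1} ⌊n / p^k⌋. For p = 43, n = 1714, the terms are:
  ⌊1714/43^1⌋ = ⌊1714/43⌋ = 39
(the next term ⌊1714/43^2⌋ = 0, terminating the sum). Summing: v_43(1714!) = 39 = 39.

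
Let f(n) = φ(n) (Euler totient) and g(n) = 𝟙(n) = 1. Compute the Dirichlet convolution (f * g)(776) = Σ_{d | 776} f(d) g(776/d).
(φ * 𝟙)(776) = 776

Divisors of 776: [1, 2, 4, 8, 97, 194, 388, 776]. For each d | 776:
  d = 1: φ(1) · 𝟙(776/1) = 1 · 1 = 1
  d = 2: φ(2) · 𝟙(776/2) = 1 · 1 = 1
  d = 4: φ(4) · 𝟙(776/4) = 2 · 1 = 2
  d = 8: φ(8) · 𝟙(776/8) = 4 · 1 = 4
  d = 97: φ(97) · 𝟙(776/97) = 96 · 1 = 96
  d = 194: φ(194) · 𝟙(776/194) = 96 · 1 = 96
  d = 388: φ(388) · 𝟙(776/388) = 192 · 1 = 192
  d = 776: φ(776) · 𝟙(776/776) = 384 · 1 = 384
Summing: (φ * 𝟙)(776) = 1 + 1 + 2 + 4 + 96 + 96 + 192 + 384 = 776.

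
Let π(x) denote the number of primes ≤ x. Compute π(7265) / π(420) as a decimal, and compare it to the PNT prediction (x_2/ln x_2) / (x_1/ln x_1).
π(7265)/π(420) = 928/81 ≈ 11.4568;  PNT prediction ≈ 11.7517.

π(420) = 81 and π(7265) = 928, so π(7265)/π(420) ≈ 11.4568. The PNT-predicted ratio is (7265/ln(7265)) / (420/ln(420)) ≈ 11.7517. The two agree to within a few percent, as expected.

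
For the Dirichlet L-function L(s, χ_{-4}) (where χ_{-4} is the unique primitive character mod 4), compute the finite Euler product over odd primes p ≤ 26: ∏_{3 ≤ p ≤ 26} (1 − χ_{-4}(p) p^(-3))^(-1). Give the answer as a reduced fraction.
∏ = 177358697820836675/183046656872153088

The odd primes p ≤ 26 are [3, 5, 7, 11, 13, 17, 19, 23]. For each, χ(p) = 1 if p ≡ 1 mod 4, χ(p) = −1 if p ≡ 3 mod 4. Taking (1 − χ(p)/p^3)^(-1) = p^3/(p^3 − χ(p)): (1 − (-1)/3^3)^(-1) · (1 − (1)/5^3)^(-1) · (1 − (-1)/7^3)^(-1) · (1 − (-1)/11^3)^(-1) · (1 − (1)/13^3)^(-1) · (1 − (1)/17^3)^(-1) · (1 − (-1)/19^3)^(-1) · (1 − (-1)/23^3)^(-1) = 177358697820836675/183046656872153088.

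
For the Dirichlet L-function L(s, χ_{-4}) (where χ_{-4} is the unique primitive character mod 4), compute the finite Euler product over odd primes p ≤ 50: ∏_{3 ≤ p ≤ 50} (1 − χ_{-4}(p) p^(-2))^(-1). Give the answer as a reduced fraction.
∏ = 114726379539814929565547/125247697987829760000000

The odd primes p ≤ 50 are [3, 5, 7, 11, 13, 17, 19, 23, 29, 31, 37, 41, 43, 47]. For each, χ(p) = 1 if p ≡ 1 mod 4, χ(p) = −1 if p ≡ 3 mod 4. Taking (1 − χ(p)/p^2)^(-1) = p^2/(p^2 − χ(p)): (1 − (-1)/3^2)^(-1) · (1 − (1)/5^2)^(-1) · (1 − (-1)/7^2)^(-1) · (1 − (-1)/11^2)^(-1) · (1 − (1)/13^2)^(-1) · (1 − (1)/17^2)^(-1) · (1 − (-1)/19^2)^(-1) · (1 − (-1)/23^2)^(-1) · (1 − (1)/29^2)^(-1) · (1 − (-1)/31^2)^(-1) · (1 − (1)/37^2)^(-1) · (1 − (1)/41^2)^(-1) · (1 − (-1)/43^2)^(-1) · (1 − (-1)/47^2)^(-1) = 114726379539814929565547/125247697987829760000000.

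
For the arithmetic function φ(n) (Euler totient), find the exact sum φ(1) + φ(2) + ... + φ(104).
Σ_{n ≤ 104} φ(n) = 3326

Compute φ(n) for each 1 ≤ n ≤ 104: φ(1) = 1, φ(2) = 1, φ(3) = 2, φ(4) = 2, φ(5) = 4, φ(6) = 2, φ(7) = 6, φ(8) = 4, φ(9) = 6, φ(10) = 4, φ(11) = 10, φ(12) = 4, φ(13) = 12, φ(14) = 6, φ(15) = 8, φ(16) = 8, φ(17) = 16, φ(18) = 6, φ(19) = 18, φ(20) = 8, φ(21) = 12, φ(22) = 10, φ(23) = 22, φ(24) = 8, φ(25) = 20, φ(26) = 12, φ(27) = 18, φ(28) = 12, φ(29) = 28, φ(30) = 8, φ(31) = 30, φ(32) = 16, φ(33) = 20, φ(34) = 16, φ(35) = 24, φ(36) = 12, φ(37) = 36, φ(38) = 18, φ(39) = 24, φ(40) = 16, φ(41) = 40, φ(42) = 12, φ(43) = 42, φ(44) = 20, φ(45) = 24, φ(46) = 22, φ(47) = 46, φ(48) = 16, φ(49) = 42, φ(50) = 20, φ(51) = 32, φ(52) = 24, φ(53) = 52, φ(54) = 18, φ(55) = 40, φ(56) = 24, φ(57) = 36, φ(58) = 28, φ(59) = 58, φ(60) = 16, φ(61) = 60, φ(62) = 30, φ(63) = 36, φ(64) = 32, φ(65) = 48, φ(66) = 20, φ(67) = 66, φ(68) = 32, φ(69) = 44, φ(70) = 24, φ(71) = 70, φ(72) = 24, φ(73) = 72, φ(74) = 36, φ(75) = 40, φ(76) = 36, φ(77) = 60, φ(78) = 24, φ(79) = 78, φ(80) = 32, φ(81) = 54, φ(82) = 40, φ(83) = 82, φ(84) = 24, φ(85) = 64, φ(86) = 42, φ(87) = 56, φ(88) = 40, φ(89) = 88, φ(90) = 24, φ(91) = 72, φ(92) = 44, φ(93) = 60, φ(94) = 46, φ(95) = 72, φ(96) = 32, φ(97) = 96, φ(98) = 42, φ(99) = 60, φ(100) = 40, φ(101) = 100, φ(102) = 32, φ(103) = 102, φ(104) = 48. Summing all 104 values: 3326. (Average order: Σ_{n ≤ x} φ(n) ~ (3/π²) x². For x = 104, (3/π²)·104² ≈ 3287.67.)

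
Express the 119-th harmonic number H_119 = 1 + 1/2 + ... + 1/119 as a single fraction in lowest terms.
H_119 = 93164933029543732588289222815367988877515840444049/17379782769567790172972927968296006432665936992320

Direct summation: H_119 = 1 + 1/2 + ... + 1/119. The least common denominator is lcm(1, ..., 119) = 955888052326228459513511038256280353796626534577600; over this denominator the numerator is 955888052326228459513511038256280353796626534577600 + 477944026163114229756755519128140176898313267288800 + 318629350775409486504503679418760117932208844859200 + 238972013081557114878377759564070088449156633644400 + 191177610465245691902702207651256070759325306915520 + 159314675387704743252251839709380058966104422429600 + 136555436046604065644787291179468621970946647796800 + 119486006540778557439188879782035044224578316822200 + 106209783591803162168167893139586705977402948286400 + 95588805232622845951351103825628035379662653457760 + 86898913847838950864864639841480032163329684961600 + 79657337693852371626125919854690029483052211214800 + 73529850178940650731808541404329257984355887275200 + 68277718023302032822393645589734310985473323898400 + 63725870155081897300900735883752023586441768971840 + 59743003270389278719594439891017522112289158411100 + 56228708960366379971383002250369432576272149092800 + 53104891795901581084083946569793352988701474143200 + 50309897490854129448079528329277913357717186030400 + 47794402616311422975675551912814017689831326728880 + 45518478682201355214929097059822873990315549265600 + 43449456923919475432432319920740016081664842480800 + 41560350101140367804935262532881754512896805851200 + 39828668846926185813062959927345014741526105607400 + 38235522093049138380540441530251214151865061383104 + 36764925089470325365904270702164628992177943637600 + 35403261197267720722722631046528901992467649428800 + 34138859011651016411196822794867155492736661949200 + 32961656976766498603914173732975184613676777054400 + 31862935077540948650450367941876011793220884485920 + 30835098462136401919790678653428398509568597889600 + 29871501635194639359797219945508761056144579205550 + 28966304615946316954954879947160010721109894987200 + 28114354480183189985691501125184716288136074546400 + 27311087209320813128957458235893724394189329559360 + 26552445897950790542041973284896676494350737071600 + 25834812225033201608473271304223793345854771204800 + 25154948745427064724039764164638956678858593015200 + 24509950059646883577269513801443085994785295758400 + 23897201308155711487837775956407008844915663364440 + 23314342739664108768622220445275130580405525233600 + 22759239341100677607464548529911436995157774632800 + 22229954705261126965430489261773961716200617083200 + 21724728461959737716216159960370008040832421240400 + 21241956718360632433633578627917341195480589657280 + 20780175050570183902467631266440877256448402925600 + 20338043666515499138585341239495326676523968820800 + 19914334423463092906531479963672507370763052803700 + 19507919435229152234969613025638374567278092542400 + 19117761046524569190270220765125607075932530691552 + 18742902986788793323794334083456477525424049697600 + 18382462544735162682952135351082314496088971818800 + 18035623628796763387047378080307176486728802539200 + 17701630598633860361361315523264450996233824714400 + 17379782769567790172972927968296006432665936992320 + 17069429505825508205598411397433577746368330974600 + 16769965830284709816026509443092637785905728676800 + 16480828488383249301957086866487592306838388527200 + 16201492412308956940906966750106446674519093806400 + 15931467538770474325225183970938005896610442242960 + 15670295939774237041205098987807874652403713681600 + 15417549231068200959895339326714199254784298944800 + 15172826227400451738309699019940957996771849755200 + 14935750817597319679898609972754380528072289602775 + 14705970035788130146361708280865851596871177455040 + 14483152307973158477477439973580005360554947493600 + 14266985855615350141992702063526572444725769172800 + 14057177240091594992845750562592358144068037273200 + 13853450033713455934978420844293918170965601950400 + 13655543604660406564478729117946862197094664779680 + 13463212004594767035401563919102540194318683585600 + 13276222948975395271020986642448338247175368535800 + 13094356881181211774157685455565484298583925131200 + 12917406112516600804236635652111896672927385602400 + 12745174031016379460180147176750404717288353794368 + 12577474372713532362019882082319478339429296507600 + 12414130549691278694980662834497147451904240708800 + 12254975029823441788634756900721542997392647879200 + 12099848763623145057133051117168105744261095374400 + 11948600654077855743918887978203504422457831682220 + 11801087065755906907574210348842967330822549809600 + 11657171369832054384311110222637565290202762616800 + 11516723522002752524259169135617835587911163067200 + 11379619670550338803732274264955718497578887316400 + 11245741792073275994276600450073886515254429818560 + 11114977352630563482715244630886980858100308541600 + 10987218992255499534638057910991728204558925684800 + 10862364230979868858108079980185004020416210620200 + 10740315194676724264196753238834610716816028478400 + 10620978359180316216816789313958670597740294828640 + 10504264311277235818829791629189893997765126753600 + 10390087525285091951233815633220438628224201462800 + 10278366154045467306596892884476132836522865963200 + 10169021833257749569292670619747663338261984410400 + 10061979498170825889615905665855582671543437206080 + 9957167211731546453265739981836253685381526401850 + 9854516003363179994984649878930725296872438500800 + 9753959717614576117484806512819187283639046271200 + 9655434871982105651651626649053336907036631662400 + 9558880523262284595135110382562803537966265345776 + 9464238141843846133797138992636439146501252817600 + 9371451493394396661897167041728238762712024848800 + 9280466527439111257412728526760003434918704219200 + 9191231272367581341476067675541157248044485909400 + 9103695736440271042985819411964574798063109853120 + 9017811814398381693523689040153588243364401269600 + 8933533199310546350593561105198881811183425556800 + 8850815299316930180680657761632225498116912357200 + 8769615158956224399206523286754865631161711326400 + 8689891384783895086486463984148003216332968496160 + 8611604075011067202824423768074597781951590401600 + 8534714752912754102799205698716788873184165487300 + 8459186303771933270031071135011330564571916235200 + 8384982915142354908013254721546318892952864338400 + 8312070020228073560987052506576350902579361170240 + 8240414244191624650978543433243796153419194263600 + 8169983353215627859089837933814361998261765252800 + 8100746206154478470453483375053223337259546903200 + 8032672708623768567340428892909918939467449870400 = 5124071316624905292355907254845239388263371224422695, so H_119 = 5124071316624905292355907254845239388263371224422695/955888052326228459513511038256280353796626534577600; reducing by gcd(5124071316624905292355907254845239388263371224422695, 955888052326228459513511038256280353796626534577600) = 55 gives 93164933029543732588289222815367988877515840444049/17379782769567790172972927968296006432665936992320 ≈ 5.36053. (The PNT-adjacent estimate ln(119) + γ ≈ 5.35634 matches within O(1/n).)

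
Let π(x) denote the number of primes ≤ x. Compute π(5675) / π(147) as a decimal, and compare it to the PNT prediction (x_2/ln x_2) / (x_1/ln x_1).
π(5675)/π(147) = 747/34 ≈ 21.9706;  PNT prediction ≈ 22.2885.

π(147) = 34 and π(5675) = 747, so π(5675)/π(147) ≈ 21.9706. The PNT-predicted ratio is (5675/ln(5675)) / (147/ln(147)) ≈ 22.2885. The two agree to within a few percent, as expected.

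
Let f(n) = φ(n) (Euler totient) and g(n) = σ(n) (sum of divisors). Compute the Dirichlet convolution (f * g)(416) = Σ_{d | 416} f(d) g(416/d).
(φ * σ)(416) = 4992

Divisors of 416: [1, 2, 4, 8, 13, 16, 26, 32, 52, 104, 208, 416]. For each d | 416:
  d = 1: φ(1) · σ(416/1) = 1 · 882 = 882
  d = 2: φ(2) · σ(416/2) = 1 · 434 = 434
  d = 4: φ(4) · σ(416/4) = 2 · 210 = 420
  d = 8: φ(8) · σ(416/8) = 4 · 98 = 392
  d = 13: φ(13) · σ(416/13) = 12 · 63 = 756
  d = 16: φ(16) · σ(416/16) = 8 · 42 = 336
  d = 26: φ(26) · σ(416/26) = 12 · 31 = 372
  d = 32: φ(32) · σ(416/32) = 16 · 14 = 224
  d = 52: φ(52) · σ(416/52) = 24 · 15 = 360
  d = 104: φ(104) · σ(416/104) = 48 · 7 = 336
  d = 208: φ(208) · σ(416/208) = 96 · 3 = 288
  d = 416: φ(416) · σ(416/416) = 192 · 1 = 192
Summing: (φ * σ)(416) = 882 + 434 + 420 + 392 + 756 + 336 + 372 + 224 + 360 + 336 + 288 + 192 = 4992.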